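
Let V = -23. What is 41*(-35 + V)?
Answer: -2378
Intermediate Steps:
41*(-35 + V) = 41*(-35 - 23) = 41*(-58) = -2378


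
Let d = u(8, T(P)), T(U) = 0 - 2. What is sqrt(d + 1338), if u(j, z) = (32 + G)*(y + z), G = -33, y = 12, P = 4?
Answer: 4*sqrt(83) ≈ 36.442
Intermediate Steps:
T(U) = -2
u(j, z) = -12 - z (u(j, z) = (32 - 33)*(12 + z) = -(12 + z) = -12 - z)
d = -10 (d = -12 - 1*(-2) = -12 + 2 = -10)
sqrt(d + 1338) = sqrt(-10 + 1338) = sqrt(1328) = 4*sqrt(83)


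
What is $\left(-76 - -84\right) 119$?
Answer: $952$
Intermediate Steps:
$\left(-76 - -84\right) 119 = \left(-76 + 84\right) 119 = 8 \cdot 119 = 952$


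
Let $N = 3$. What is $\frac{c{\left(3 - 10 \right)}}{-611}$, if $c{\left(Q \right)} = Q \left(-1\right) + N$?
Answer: $- \frac{10}{611} \approx -0.016367$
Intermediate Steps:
$c{\left(Q \right)} = 3 - Q$ ($c{\left(Q \right)} = Q \left(-1\right) + 3 = - Q + 3 = 3 - Q$)
$\frac{c{\left(3 - 10 \right)}}{-611} = \frac{3 - \left(3 - 10\right)}{-611} = \left(3 - \left(3 - 10\right)\right) \left(- \frac{1}{611}\right) = \left(3 - -7\right) \left(- \frac{1}{611}\right) = \left(3 + 7\right) \left(- \frac{1}{611}\right) = 10 \left(- \frac{1}{611}\right) = - \frac{10}{611}$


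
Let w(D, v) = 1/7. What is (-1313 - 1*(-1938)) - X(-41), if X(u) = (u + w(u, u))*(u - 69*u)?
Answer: 801743/7 ≈ 1.1453e+5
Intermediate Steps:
w(D, v) = 1/7 (w(D, v) = 1*(1/7) = 1/7)
X(u) = -68*u*(1/7 + u) (X(u) = (u + 1/7)*(u - 69*u) = (1/7 + u)*(-68*u) = -68*u*(1/7 + u))
(-1313 - 1*(-1938)) - X(-41) = (-1313 - 1*(-1938)) - (-68)*(-41)*(1 + 7*(-41))/7 = (-1313 + 1938) - (-68)*(-41)*(1 - 287)/7 = 625 - (-68)*(-41)*(-286)/7 = 625 - 1*(-797368/7) = 625 + 797368/7 = 801743/7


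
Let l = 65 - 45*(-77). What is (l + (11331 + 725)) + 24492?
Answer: 40078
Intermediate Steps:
l = 3530 (l = 65 + 3465 = 3530)
(l + (11331 + 725)) + 24492 = (3530 + (11331 + 725)) + 24492 = (3530 + 12056) + 24492 = 15586 + 24492 = 40078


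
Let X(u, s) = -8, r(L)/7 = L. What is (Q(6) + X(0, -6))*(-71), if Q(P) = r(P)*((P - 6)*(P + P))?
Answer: 568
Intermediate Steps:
r(L) = 7*L
Q(P) = 14*P²*(-6 + P) (Q(P) = (7*P)*((P - 6)*(P + P)) = (7*P)*((-6 + P)*(2*P)) = (7*P)*(2*P*(-6 + P)) = 14*P²*(-6 + P))
(Q(6) + X(0, -6))*(-71) = (14*6²*(-6 + 6) - 8)*(-71) = (14*36*0 - 8)*(-71) = (0 - 8)*(-71) = -8*(-71) = 568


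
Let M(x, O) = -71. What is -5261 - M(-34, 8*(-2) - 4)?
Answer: -5190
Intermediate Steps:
-5261 - M(-34, 8*(-2) - 4) = -5261 - 1*(-71) = -5261 + 71 = -5190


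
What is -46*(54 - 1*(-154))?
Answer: -9568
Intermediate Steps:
-46*(54 - 1*(-154)) = -46*(54 + 154) = -46*208 = -9568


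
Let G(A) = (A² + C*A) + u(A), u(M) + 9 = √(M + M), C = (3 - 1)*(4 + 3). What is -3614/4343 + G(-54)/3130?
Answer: -1970027/13593590 + 3*I*√3/1565 ≈ -0.14492 + 0.0033202*I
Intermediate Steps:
C = 14 (C = 2*7 = 14)
u(M) = -9 + √2*√M (u(M) = -9 + √(M + M) = -9 + √(2*M) = -9 + √2*√M)
G(A) = -9 + A² + 14*A + √2*√A (G(A) = (A² + 14*A) + (-9 + √2*√A) = -9 + A² + 14*A + √2*√A)
-3614/4343 + G(-54)/3130 = -3614/4343 + (-9 + (-54)² + 14*(-54) + √2*√(-54))/3130 = -3614*1/4343 + (-9 + 2916 - 756 + √2*(3*I*√6))*(1/3130) = -3614/4343 + (-9 + 2916 - 756 + 6*I*√3)*(1/3130) = -3614/4343 + (2151 + 6*I*√3)*(1/3130) = -3614/4343 + (2151/3130 + 3*I*√3/1565) = -1970027/13593590 + 3*I*√3/1565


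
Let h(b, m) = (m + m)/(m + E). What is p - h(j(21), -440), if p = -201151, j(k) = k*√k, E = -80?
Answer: -2614985/13 ≈ -2.0115e+5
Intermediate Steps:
j(k) = k^(3/2)
h(b, m) = 2*m/(-80 + m) (h(b, m) = (m + m)/(m - 80) = (2*m)/(-80 + m) = 2*m/(-80 + m))
p - h(j(21), -440) = -201151 - 2*(-440)/(-80 - 440) = -201151 - 2*(-440)/(-520) = -201151 - 2*(-440)*(-1)/520 = -201151 - 1*22/13 = -201151 - 22/13 = -2614985/13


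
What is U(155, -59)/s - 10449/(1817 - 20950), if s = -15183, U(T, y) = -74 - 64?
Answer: 53762507/96832113 ≈ 0.55521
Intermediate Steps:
U(T, y) = -138
U(155, -59)/s - 10449/(1817 - 20950) = -138/(-15183) - 10449/(1817 - 20950) = -138*(-1/15183) - 10449/(-19133) = 46/5061 - 10449*(-1/19133) = 46/5061 + 10449/19133 = 53762507/96832113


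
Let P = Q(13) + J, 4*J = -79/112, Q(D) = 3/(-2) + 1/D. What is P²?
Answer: 86769225/33918976 ≈ 2.5581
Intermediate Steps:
Q(D) = -3/2 + 1/D (Q(D) = 3*(-½) + 1/D = -3/2 + 1/D)
J = -79/448 (J = (-79/112)/4 = (-79*1/112)/4 = (¼)*(-79/112) = -79/448 ≈ -0.17634)
P = -9315/5824 (P = (-3/2 + 1/13) - 79/448 = -37/26 - 79/448 = -9315/5824 ≈ -1.5994)
P² = (-9315/5824)² = 86769225/33918976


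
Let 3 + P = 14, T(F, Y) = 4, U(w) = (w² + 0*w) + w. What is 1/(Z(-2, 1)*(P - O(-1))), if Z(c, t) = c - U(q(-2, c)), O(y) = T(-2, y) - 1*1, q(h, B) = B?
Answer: -1/32 ≈ -0.031250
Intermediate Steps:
U(w) = w + w² (U(w) = (w² + 0) + w = w² + w = w + w²)
P = 11 (P = -3 + 14 = 11)
O(y) = 3 (O(y) = 4 - 1*1 = 4 - 1 = 3)
Z(c, t) = c - c*(1 + c)
1/(Z(-2, 1)*(P - O(-1))) = 1/((-1*(-2)²)*(11 - 1*3)) = 1/((-1*4)*(11 - 3)) = 1/(-4*8) = 1/(-32) = -1/32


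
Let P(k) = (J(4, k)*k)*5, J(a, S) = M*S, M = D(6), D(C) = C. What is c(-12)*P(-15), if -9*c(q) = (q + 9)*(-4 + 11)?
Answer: 15750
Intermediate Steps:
M = 6
J(a, S) = 6*S
P(k) = 30*k² (P(k) = ((6*k)*k)*5 = (6*k²)*5 = 30*k²)
c(q) = -7 - 7*q/9 (c(q) = -(q + 9)*(-4 + 11)/9 = -(9 + q)*7/9 = -(63 + 7*q)/9 = -7 - 7*q/9)
c(-12)*P(-15) = (-7 - 7/9*(-12))*(30*(-15)²) = (-7 + 28/3)*(30*225) = (7/3)*6750 = 15750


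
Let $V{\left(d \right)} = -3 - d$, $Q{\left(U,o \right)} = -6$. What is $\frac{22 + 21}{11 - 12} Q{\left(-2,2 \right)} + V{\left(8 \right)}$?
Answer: $247$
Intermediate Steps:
$\frac{22 + 21}{11 - 12} Q{\left(-2,2 \right)} + V{\left(8 \right)} = \frac{22 + 21}{11 - 12} \left(-6\right) - 11 = \frac{43}{-1} \left(-6\right) - 11 = 43 \left(-1\right) \left(-6\right) - 11 = \left(-43\right) \left(-6\right) - 11 = 258 - 11 = 247$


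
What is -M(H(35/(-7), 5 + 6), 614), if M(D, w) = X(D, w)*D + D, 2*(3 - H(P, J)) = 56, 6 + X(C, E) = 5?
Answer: 0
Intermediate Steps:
X(C, E) = -1 (X(C, E) = -6 + 5 = -1)
H(P, J) = -25 (H(P, J) = 3 - 1/2*56 = 3 - 28 = -25)
M(D, w) = 0 (M(D, w) = -D + D = 0)
-M(H(35/(-7), 5 + 6), 614) = -1*0 = 0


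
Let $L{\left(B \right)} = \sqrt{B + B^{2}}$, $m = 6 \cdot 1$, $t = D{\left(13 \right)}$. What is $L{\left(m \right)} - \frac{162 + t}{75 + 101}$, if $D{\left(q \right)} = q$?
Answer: $- \frac{175}{176} + \sqrt{42} \approx 5.4864$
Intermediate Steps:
$t = 13$
$m = 6$
$L{\left(m \right)} - \frac{162 + t}{75 + 101} = \sqrt{6 \left(1 + 6\right)} - \frac{162 + 13}{75 + 101} = \sqrt{6 \cdot 7} - \frac{175}{176} = \sqrt{42} - 175 \cdot \frac{1}{176} = \sqrt{42} - \frac{175}{176} = - \frac{175}{176} + \sqrt{42}$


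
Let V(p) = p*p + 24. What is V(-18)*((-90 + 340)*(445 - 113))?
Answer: 28884000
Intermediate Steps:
V(p) = 24 + p² (V(p) = p² + 24 = 24 + p²)
V(-18)*((-90 + 340)*(445 - 113)) = (24 + (-18)²)*((-90 + 340)*(445 - 113)) = (24 + 324)*(250*332) = 348*83000 = 28884000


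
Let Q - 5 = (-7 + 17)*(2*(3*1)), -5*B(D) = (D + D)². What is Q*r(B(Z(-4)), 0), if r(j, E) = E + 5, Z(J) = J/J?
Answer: 325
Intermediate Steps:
Z(J) = 1
B(D) = -4*D²/5 (B(D) = -(D + D)²/5 = -4*D²/5)
r(j, E) = 5 + E
Q = 65 (Q = 5 + (-7 + 17)*(2*(3*1)) = 5 + 10*(2*3) = 5 + 10*6 = 5 + 60 = 65)
Q*r(B(Z(-4)), 0) = 65*(5 + 0) = 65*5 = 325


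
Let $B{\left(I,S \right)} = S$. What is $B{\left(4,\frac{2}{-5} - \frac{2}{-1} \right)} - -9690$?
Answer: $\frac{48458}{5} \approx 9691.6$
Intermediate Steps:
$B{\left(4,\frac{2}{-5} - \frac{2}{-1} \right)} - -9690 = \left(\frac{2}{-5} - \frac{2}{-1}\right) - -9690 = \left(2 \left(- \frac{1}{5}\right) - -2\right) + 9690 = \left(- \frac{2}{5} + 2\right) + 9690 = \frac{8}{5} + 9690 = \frac{48458}{5}$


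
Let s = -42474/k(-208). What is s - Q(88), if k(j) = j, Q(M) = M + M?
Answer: 2933/104 ≈ 28.202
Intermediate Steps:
Q(M) = 2*M
s = 21237/104 (s = -42474/(-208) = -42474*(-1/208) = 21237/104 ≈ 204.20)
s - Q(88) = 21237/104 - 2*88 = 21237/104 - 1*176 = 21237/104 - 176 = 2933/104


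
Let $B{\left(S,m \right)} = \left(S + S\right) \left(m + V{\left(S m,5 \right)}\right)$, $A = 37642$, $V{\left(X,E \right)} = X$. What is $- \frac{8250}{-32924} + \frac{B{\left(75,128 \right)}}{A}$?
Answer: $\frac{12088311825}{309831302} \approx 39.016$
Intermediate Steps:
$B{\left(S,m \right)} = 2 S \left(m + S m\right)$ ($B{\left(S,m \right)} = \left(S + S\right) \left(m + S m\right) = 2 S \left(m + S m\right)$)
$- \frac{8250}{-32924} + \frac{B{\left(75,128 \right)}}{A} = - \frac{8250}{-32924} + \frac{2 \cdot 75 \cdot 128 \left(1 + 75\right)}{37642} = \left(-8250\right) \left(- \frac{1}{32924}\right) + 2 \cdot 75 \cdot 128 \cdot 76 \cdot \frac{1}{37642} = \frac{4125}{16462} + 1459200 \cdot \frac{1}{37642} = \frac{4125}{16462} + \frac{729600}{18821} = \frac{12088311825}{309831302}$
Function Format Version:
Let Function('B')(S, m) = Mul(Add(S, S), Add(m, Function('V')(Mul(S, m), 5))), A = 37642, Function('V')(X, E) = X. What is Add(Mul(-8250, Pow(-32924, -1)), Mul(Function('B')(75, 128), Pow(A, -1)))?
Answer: Rational(12088311825, 309831302) ≈ 39.016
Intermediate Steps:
Function('B')(S, m) = Mul(2, S, Add(m, Mul(S, m))) (Function('B')(S, m) = Mul(Add(S, S), Add(m, Mul(S, m))) = Mul(Mul(2, S), Add(m, Mul(S, m))) = Mul(2, S, Add(m, Mul(S, m))))
Add(Mul(-8250, Pow(-32924, -1)), Mul(Function('B')(75, 128), Pow(A, -1))) = Add(Mul(-8250, Pow(-32924, -1)), Mul(Mul(2, 75, 128, Add(1, 75)), Pow(37642, -1))) = Add(Mul(-8250, Rational(-1, 32924)), Mul(Mul(2, 75, 128, 76), Rational(1, 37642))) = Add(Rational(4125, 16462), Mul(1459200, Rational(1, 37642))) = Add(Rational(4125, 16462), Rational(729600, 18821)) = Rational(12088311825, 309831302)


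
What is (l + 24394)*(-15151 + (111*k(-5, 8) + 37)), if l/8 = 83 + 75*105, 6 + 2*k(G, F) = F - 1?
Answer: -1326021393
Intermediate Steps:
k(G, F) = -7/2 + F/2 (k(G, F) = -3 + (F - 1)/2 = -3 + (-1 + F)/2 = -3 + (-1/2 + F/2) = -7/2 + F/2)
l = 63664 (l = 8*(83 + 75*105) = 8*(83 + 7875) = 8*7958 = 63664)
(l + 24394)*(-15151 + (111*k(-5, 8) + 37)) = (63664 + 24394)*(-15151 + (111*(-7/2 + (1/2)*8) + 37)) = 88058*(-15151 + (111*(-7/2 + 4) + 37)) = 88058*(-15151 + (111*(1/2) + 37)) = 88058*(-15151 + (111/2 + 37)) = 88058*(-15151 + 185/2) = 88058*(-30117/2) = -1326021393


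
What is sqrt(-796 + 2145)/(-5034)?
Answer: -sqrt(1349)/5034 ≈ -0.0072961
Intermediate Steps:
sqrt(-796 + 2145)/(-5034) = sqrt(1349)*(-1/5034) = -sqrt(1349)/5034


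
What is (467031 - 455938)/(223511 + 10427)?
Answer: 11093/233938 ≈ 0.047419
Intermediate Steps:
(467031 - 455938)/(223511 + 10427) = 11093/233938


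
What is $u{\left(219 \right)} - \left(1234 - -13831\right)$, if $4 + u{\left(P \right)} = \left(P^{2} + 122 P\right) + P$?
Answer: $59829$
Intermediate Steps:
$u{\left(P \right)} = -4 + P^{2} + 123 P$ ($u{\left(P \right)} = -4 + \left(\left(P^{2} + 122 P\right) + P\right) = -4 + \left(P^{2} + 123 P\right) = -4 + P^{2} + 123 P$)
$u{\left(219 \right)} - \left(1234 - -13831\right) = \left(-4 + 219^{2} + 123 \cdot 219\right) - \left(1234 - -13831\right) = \left(-4 + 47961 + 26937\right) - \left(1234 + 13831\right) = 74894 - 15065 = 59829$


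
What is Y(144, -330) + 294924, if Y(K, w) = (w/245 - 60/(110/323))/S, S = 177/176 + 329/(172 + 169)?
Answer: 155318207028/526799 ≈ 2.9483e+5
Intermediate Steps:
S = 10751/5456 (S = 177*(1/176) + 329/341 = 177/176 + 329*(1/341) = 177/176 + 329/341 = 10751/5456 ≈ 1.9705)
Y(K, w) = -961248/10751 + 5456*w/2633995 (Y(K, w) = (w/245 - 60/(110/323))/(10751/5456) = (w*(1/245) - 60/(110*(1/323)))*(5456/10751) = (w/245 - 60/110/323)*(5456/10751) = (w/245 - 60*323/110)*(5456/10751) = (w/245 - 1938/11)*(5456/10751) = (-1938/11 + w/245)*(5456/10751) = -961248/10751 + 5456*w/2633995)
Y(144, -330) + 294924 = (-961248/10751 + (5456/2633995)*(-330)) + 294924 = (-961248/10751 - 360096/526799) + 294924 = -47461248/526799 + 294924 = 155318207028/526799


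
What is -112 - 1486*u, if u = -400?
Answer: 594288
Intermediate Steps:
-112 - 1486*u = -112 - 1486*(-400) = -112 + 594400 = 594288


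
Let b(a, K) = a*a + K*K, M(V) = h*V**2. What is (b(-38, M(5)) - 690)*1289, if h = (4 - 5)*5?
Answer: 21112531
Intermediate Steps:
h = -5 (h = -1*5 = -5)
M(V) = -5*V**2
b(a, K) = K**2 + a**2 (b(a, K) = a**2 + K**2 = K**2 + a**2)
(b(-38, M(5)) - 690)*1289 = (((-5*5**2)**2 + (-38)**2) - 690)*1289 = (((-5*25)**2 + 1444) - 690)*1289 = (((-125)**2 + 1444) - 690)*1289 = ((15625 + 1444) - 690)*1289 = (17069 - 690)*1289 = 16379*1289 = 21112531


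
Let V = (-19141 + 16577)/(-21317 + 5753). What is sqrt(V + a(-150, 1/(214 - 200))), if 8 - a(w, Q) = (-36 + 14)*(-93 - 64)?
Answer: I*sqrt(52169535795)/3891 ≈ 58.701*I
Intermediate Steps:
V = 641/3891 (V = -2564/(-15564) = -2564*(-1/15564) = 641/3891 ≈ 0.16474)
a(w, Q) = -3446 (a(w, Q) = 8 - (-36 + 14)*(-93 - 64) = 8 - (-22)*(-157) = 8 - 1*3454 = 8 - 3454 = -3446)
sqrt(V + a(-150, 1/(214 - 200))) = sqrt(641/3891 - 3446) = sqrt(-13407745/3891) = I*sqrt(52169535795)/3891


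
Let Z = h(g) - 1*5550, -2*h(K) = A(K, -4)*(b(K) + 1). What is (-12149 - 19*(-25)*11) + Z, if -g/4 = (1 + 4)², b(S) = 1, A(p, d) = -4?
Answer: -12470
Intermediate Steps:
g = -100 (g = -4*(1 + 4)² = -4*5² = -4*25 = -100)
h(K) = 4 (h(K) = -(-2)*(1 + 1) = -(-2)*2 = -½*(-8) = 4)
Z = -5546 (Z = 4 - 1*5550 = 4 - 5550 = -5546)
(-12149 - 19*(-25)*11) + Z = (-12149 - 19*(-25)*11) - 5546 = (-12149 + 475*11) - 5546 = (-12149 + 5225) - 5546 = -6924 - 5546 = -12470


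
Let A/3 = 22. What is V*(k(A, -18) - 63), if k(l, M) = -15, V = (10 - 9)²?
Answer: -78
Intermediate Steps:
V = 1 (V = 1² = 1)
A = 66 (A = 3*22 = 66)
V*(k(A, -18) - 63) = 1*(-15 - 63) = 1*(-78) = -78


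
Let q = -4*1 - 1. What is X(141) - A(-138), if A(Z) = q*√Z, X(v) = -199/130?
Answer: -199/130 + 5*I*√138 ≈ -1.5308 + 58.737*I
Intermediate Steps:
q = -5 (q = -4 - 1 = -5)
X(v) = -199/130 (X(v) = -199*1/130 = -199/130)
A(Z) = -5*√Z
X(141) - A(-138) = -199/130 - (-5)*√(-138) = -199/130 - (-5)*I*√138 = -199/130 + 5*I*√138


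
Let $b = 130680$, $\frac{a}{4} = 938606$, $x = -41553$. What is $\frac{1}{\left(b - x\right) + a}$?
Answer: $\frac{1}{3926657} \approx 2.5467 \cdot 10^{-7}$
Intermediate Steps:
$a = 3754424$ ($a = 4 \cdot 938606 = 3754424$)
$\frac{1}{\left(b - x\right) + a} = \frac{1}{\left(130680 - -41553\right) + 3754424} = \frac{1}{\left(130680 + 41553\right) + 3754424} = \frac{1}{172233 + 3754424} = \frac{1}{3926657}$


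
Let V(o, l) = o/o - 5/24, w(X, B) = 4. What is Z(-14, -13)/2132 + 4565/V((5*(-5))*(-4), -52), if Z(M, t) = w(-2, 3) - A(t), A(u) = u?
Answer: 233582243/40508 ≈ 5766.3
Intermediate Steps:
Z(M, t) = 4 - t
V(o, l) = 19/24 (V(o, l) = 1 - 5*1/24 = 1 - 5/24 = 19/24)
Z(-14, -13)/2132 + 4565/V((5*(-5))*(-4), -52) = (4 - 1*(-13))/2132 + 4565/(19/24) = (4 + 13)*(1/2132) + 4565*(24/19) = 17*(1/2132) + 109560/19 = 17/2132 + 109560/19 = 233582243/40508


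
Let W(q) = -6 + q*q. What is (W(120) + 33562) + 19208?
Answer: 67164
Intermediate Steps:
W(q) = -6 + q²
(W(120) + 33562) + 19208 = ((-6 + 120²) + 33562) + 19208 = ((-6 + 14400) + 33562) + 19208 = (14394 + 33562) + 19208 = 47956 + 19208 = 67164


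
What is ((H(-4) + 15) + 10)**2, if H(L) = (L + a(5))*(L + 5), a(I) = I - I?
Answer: 441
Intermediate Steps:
a(I) = 0
H(L) = L*(5 + L) (H(L) = (L + 0)*(L + 5) = L*(5 + L))
((H(-4) + 15) + 10)**2 = ((-4*(5 - 4) + 15) + 10)**2 = ((-4*1 + 15) + 10)**2 = ((-4 + 15) + 10)**2 = (11 + 10)**2 = 21**2 = 441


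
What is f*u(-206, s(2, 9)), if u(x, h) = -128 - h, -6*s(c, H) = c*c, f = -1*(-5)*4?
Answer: -7640/3 ≈ -2546.7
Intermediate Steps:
f = 20 (f = 5*4 = 20)
s(c, H) = -c²/6 (s(c, H) = -c*c/6 = -c²/6)
f*u(-206, s(2, 9)) = 20*(-128 - (-1)*2²/6) = 20*(-128 - (-1)*4/6) = 20*(-128 - 1*(-⅔)) = 20*(-128 + ⅔) = 20*(-382/3) = -7640/3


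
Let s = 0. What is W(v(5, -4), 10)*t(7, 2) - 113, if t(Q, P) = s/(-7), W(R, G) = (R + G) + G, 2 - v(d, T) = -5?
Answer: -113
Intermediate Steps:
v(d, T) = 7 (v(d, T) = 2 - 1*(-5) = 2 + 5 = 7)
W(R, G) = R + 2*G (W(R, G) = (G + R) + G = R + 2*G)
t(Q, P) = 0 (t(Q, P) = 0/(-7) = 0*(-⅐) = 0)
W(v(5, -4), 10)*t(7, 2) - 113 = (7 + 2*10)*0 - 113 = (7 + 20)*0 - 113 = 27*0 - 113 = 0 - 113 = -113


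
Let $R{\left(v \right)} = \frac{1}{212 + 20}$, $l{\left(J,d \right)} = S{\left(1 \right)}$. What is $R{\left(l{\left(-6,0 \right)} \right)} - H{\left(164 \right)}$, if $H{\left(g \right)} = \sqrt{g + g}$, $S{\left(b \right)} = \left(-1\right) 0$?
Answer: $\frac{1}{232} - 2 \sqrt{82} \approx -18.106$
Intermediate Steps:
$S{\left(b \right)} = 0$
$l{\left(J,d \right)} = 0$
$H{\left(g \right)} = \sqrt{2} \sqrt{g}$ ($H{\left(g \right)} = \sqrt{2 g} = \sqrt{2} \sqrt{g}$)
$R{\left(v \right)} = \frac{1}{232}$
$R{\left(l{\left(-6,0 \right)} \right)} - H{\left(164 \right)} = \frac{1}{232} - \sqrt{2} \sqrt{164} = \frac{1}{232} - \sqrt{2} \cdot 2 \sqrt{41} = \frac{1}{232} - 2 \sqrt{82}$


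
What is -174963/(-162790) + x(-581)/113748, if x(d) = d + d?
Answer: 2464066168/2314629615 ≈ 1.0646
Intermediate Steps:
x(d) = 2*d
-174963/(-162790) + x(-581)/113748 = -174963/(-162790) + (2*(-581))/113748 = -174963*(-1/162790) - 1162*1/113748 = 174963/162790 - 581/56874 = 2464066168/2314629615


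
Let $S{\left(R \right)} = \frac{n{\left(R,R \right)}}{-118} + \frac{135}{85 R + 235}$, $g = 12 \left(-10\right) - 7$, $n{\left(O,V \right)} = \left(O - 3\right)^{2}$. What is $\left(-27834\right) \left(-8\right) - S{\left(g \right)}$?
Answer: $\frac{9254853523}{41536} \approx 2.2282 \cdot 10^{5}$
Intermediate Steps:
$n{\left(O,V \right)} = \left(-3 + O\right)^{2}$
$g = -127$ ($g = -120 - 7 = -127$)
$S{\left(R \right)} = \frac{135}{235 + 85 R} - \frac{\left(-3 + R\right)^{2}}{118}$ ($S{\left(R \right)} = \frac{\left(-3 + R\right)^{2}}{-118} + \frac{135}{85 R + 235} = \left(-3 + R\right)^{2} \left(- \frac{1}{118}\right) + \frac{135}{235 + 85 R} = - \frac{\left(-3 + R\right)^{2}}{118} + \frac{135}{235 + 85 R} = \frac{135}{235 + 85 R} - \frac{\left(-3 + R\right)^{2}}{118}$)
$\left(-27834\right) \left(-8\right) - S{\left(g \right)} = \left(-27834\right) \left(-8\right) - \frac{2763 - 17 \left(-127\right)^{3} + 55 \left(-127\right)^{2} + 129 \left(-127\right)}{118 \left(47 + 17 \left(-127\right)\right)} = 222672 - \frac{2763 - -34822511 + 55 \cdot 16129 - 16383}{118 \left(47 - 2159\right)} = 222672 - \frac{2763 + 34822511 + 887095 - 16383}{118 \left(-2112\right)} = 222672 - \frac{1}{118} \left(- \frac{1}{2112}\right) 35695986 = 222672 - - \frac{5949331}{41536} = 222672 + \frac{5949331}{41536} = \frac{9254853523}{41536}$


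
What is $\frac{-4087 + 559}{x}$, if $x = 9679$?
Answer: $- \frac{3528}{9679} \approx -0.3645$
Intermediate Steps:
$\frac{-4087 + 559}{x} = \frac{-4087 + 559}{9679} = \left(-3528\right) \frac{1}{9679} = - \frac{3528}{9679}$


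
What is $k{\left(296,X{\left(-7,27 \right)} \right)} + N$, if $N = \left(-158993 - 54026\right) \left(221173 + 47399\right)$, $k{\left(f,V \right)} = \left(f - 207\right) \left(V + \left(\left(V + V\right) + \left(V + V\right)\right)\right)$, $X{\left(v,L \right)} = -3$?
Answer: $-57210940203$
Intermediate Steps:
$k{\left(f,V \right)} = 5 V \left(-207 + f\right)$ ($k{\left(f,V \right)} = \left(-207 + f\right) \left(V + \left(2 V + 2 V\right)\right) = \left(-207 + f\right) \left(V + 4 V\right) = \left(-207 + f\right) 5 V = 5 V \left(-207 + f\right)$)
$N = -57210938868$ ($N = \left(-213019\right) 268572 = -57210938868$)
$k{\left(296,X{\left(-7,27 \right)} \right)} + N = 5 \left(-3\right) \left(-207 + 296\right) - 57210938868 = 5 \left(-3\right) 89 - 57210938868 = -1335 - 57210938868 = -57210940203$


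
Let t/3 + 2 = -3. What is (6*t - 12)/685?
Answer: -102/685 ≈ -0.14891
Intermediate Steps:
t = -15 (t = -6 + 3*(-3) = -6 - 9 = -15)
(6*t - 12)/685 = (6*(-15) - 12)/685 = (-90 - 12)*(1/685) = -102*1/685 = -102/685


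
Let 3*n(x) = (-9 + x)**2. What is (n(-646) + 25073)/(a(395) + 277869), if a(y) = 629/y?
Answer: 49794095/82319163 ≈ 0.60489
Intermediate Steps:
n(x) = (-9 + x)**2/3
(n(-646) + 25073)/(a(395) + 277869) = ((-9 - 646)**2/3 + 25073)/(629/395 + 277869) = ((1/3)*(-655)**2 + 25073)/(629*(1/395) + 277869) = ((1/3)*429025 + 25073)/(629/395 + 277869) = (429025/3 + 25073)/(109758884/395) = (504244/3)*(395/109758884) = 49794095/82319163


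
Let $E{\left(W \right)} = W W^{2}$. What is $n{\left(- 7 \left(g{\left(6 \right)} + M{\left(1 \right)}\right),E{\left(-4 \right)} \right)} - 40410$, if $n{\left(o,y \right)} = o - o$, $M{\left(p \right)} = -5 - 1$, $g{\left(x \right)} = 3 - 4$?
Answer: $-40410$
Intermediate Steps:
$g{\left(x \right)} = -1$ ($g{\left(x \right)} = 3 - 4 = -1$)
$E{\left(W \right)} = W^{3}$
$M{\left(p \right)} = -6$
$n{\left(o,y \right)} = 0$
$n{\left(- 7 \left(g{\left(6 \right)} + M{\left(1 \right)}\right),E{\left(-4 \right)} \right)} - 40410 = 0 - 40410 = -40410$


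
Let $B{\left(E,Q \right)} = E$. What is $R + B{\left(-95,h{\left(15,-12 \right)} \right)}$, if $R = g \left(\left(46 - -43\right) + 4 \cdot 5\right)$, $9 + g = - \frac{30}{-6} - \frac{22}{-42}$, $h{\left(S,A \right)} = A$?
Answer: $- \frac{9952}{21} \approx -473.9$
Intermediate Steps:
$g = - \frac{73}{21}$ ($g = -9 - \left(-5 - \frac{11}{21}\right) = -9 - - \frac{116}{21} = -9 + \left(5 + \frac{11}{21}\right) = -9 + \frac{116}{21} = - \frac{73}{21} \approx -3.4762$)
$R = - \frac{7957}{21}$ ($R = - \frac{73 \left(\left(46 - -43\right) + 4 \cdot 5\right)}{21} = - \frac{73 \left(\left(46 + 43\right) + 20\right)}{21} = - \frac{73 \left(89 + 20\right)}{21} = \left(- \frac{73}{21}\right) 109 = - \frac{7957}{21} \approx -378.9$)
$R + B{\left(-95,h{\left(15,-12 \right)} \right)} = - \frac{7957}{21} - 95 = - \frac{9952}{21}$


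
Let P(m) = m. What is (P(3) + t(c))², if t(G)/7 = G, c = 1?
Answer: 100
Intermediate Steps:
t(G) = 7*G
(P(3) + t(c))² = (3 + 7*1)² = (3 + 7)² = 10² = 100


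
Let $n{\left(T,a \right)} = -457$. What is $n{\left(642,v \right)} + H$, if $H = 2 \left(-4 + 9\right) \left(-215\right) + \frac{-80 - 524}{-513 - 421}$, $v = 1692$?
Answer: $- \frac{1217167}{467} \approx -2606.4$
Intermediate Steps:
$H = - \frac{1003748}{467}$ ($H = 2 \cdot 5 \left(-215\right) - \frac{604}{-934} = 10 \left(-215\right) - - \frac{302}{467} = -2150 + \frac{302}{467} = - \frac{1003748}{467} \approx -2149.4$)
$n{\left(642,v \right)} + H = -457 - \frac{1003748}{467} = - \frac{1217167}{467}$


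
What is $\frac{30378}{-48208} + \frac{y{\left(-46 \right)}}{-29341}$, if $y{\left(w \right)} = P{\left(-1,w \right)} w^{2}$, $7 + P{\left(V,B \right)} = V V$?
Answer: $- \frac{139636065}{707235464} \approx -0.19744$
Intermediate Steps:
$P{\left(V,B \right)} = -7 + V^{2}$ ($P{\left(V,B \right)} = -7 + V V = -7 + V^{2}$)
$y{\left(w \right)} = - 6 w^{2}$ ($y{\left(w \right)} = \left(-7 + \left(-1\right)^{2}\right) w^{2} = \left(-7 + 1\right) w^{2} = - 6 w^{2}$)
$\frac{30378}{-48208} + \frac{y{\left(-46 \right)}}{-29341} = \frac{30378}{-48208} + \frac{\left(-6\right) \left(-46\right)^{2}}{-29341} = 30378 \left(- \frac{1}{48208}\right) + \left(-6\right) 2116 \left(- \frac{1}{29341}\right) = - \frac{15189}{24104} - - \frac{12696}{29341} = - \frac{15189}{24104} + \frac{12696}{29341} = - \frac{139636065}{707235464}$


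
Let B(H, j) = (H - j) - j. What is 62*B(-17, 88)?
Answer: -11966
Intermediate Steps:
B(H, j) = H - 2*j
62*B(-17, 88) = 62*(-17 - 2*88) = 62*(-17 - 176) = 62*(-193) = -11966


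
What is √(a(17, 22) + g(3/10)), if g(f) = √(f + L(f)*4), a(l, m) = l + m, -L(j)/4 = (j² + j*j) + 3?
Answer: √(3900 + 30*I*√562)/10 ≈ 6.2707 + 0.56708*I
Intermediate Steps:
L(j) = -12 - 8*j² (L(j) = -4*((j² + j*j) + 3) = -4*((j² + j²) + 3) = -4*(2*j² + 3) = -4*(3 + 2*j²) = -12 - 8*j²)
g(f) = √(-48 + f - 32*f²) (g(f) = √(f + (-12 - 8*f²)*4) = √(f + (-48 - 32*f²)) = √(-48 + f - 32*f²))
√(a(17, 22) + g(3/10)) = √((17 + 22) + √(-48 + 3/10 - 32*(3/10)²)) = √(39 + √(-48 + 3*(⅒) - 32*(3*(⅒))²)) = √(39 + √(-48 + 3/10 - 32*(3/10)²)) = √(39 + √(-48 + 3/10 - 32*9/100)) = √(39 + √(-48 + 3/10 - 72/25)) = √(39 + √(-2529/50)) = √(39 + 3*I*√562/10)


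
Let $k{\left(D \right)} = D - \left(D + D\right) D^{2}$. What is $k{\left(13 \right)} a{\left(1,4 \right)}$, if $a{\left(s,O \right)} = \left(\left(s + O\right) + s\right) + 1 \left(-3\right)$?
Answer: $-13143$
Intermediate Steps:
$k{\left(D \right)} = D - 2 D^{3}$ ($k{\left(D \right)} = D - 2 D D^{2} = D - 2 D^{3}$)
$a{\left(s,O \right)} = -3 + O + 2 s$ ($a{\left(s,O \right)} = \left(\left(O + s\right) + s\right) - 3 = \left(O + 2 s\right) - 3 = -3 + O + 2 s$)
$k{\left(13 \right)} a{\left(1,4 \right)} = \left(13 - 2 \cdot 13^{3}\right) \left(-3 + 4 + 2 \cdot 1\right) = \left(13 - 4394\right) \left(-3 + 4 + 2\right) = \left(13 - 4394\right) 3 = \left(-4381\right) 3 = -13143$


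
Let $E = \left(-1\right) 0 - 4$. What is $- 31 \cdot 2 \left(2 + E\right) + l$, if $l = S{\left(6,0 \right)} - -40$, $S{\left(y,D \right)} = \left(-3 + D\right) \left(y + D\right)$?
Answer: $146$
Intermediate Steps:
$E = -4$ ($E = 0 - 4 = -4$)
$S{\left(y,D \right)} = \left(-3 + D\right) \left(D + y\right)$
$l = 22$ ($l = \left(0^{2} - 0 - 18 + 0 \cdot 6\right) - -40 = \left(0 + 0 - 18 + 0\right) + 40 = -18 + 40 = 22$)
$- 31 \cdot 2 \left(2 + E\right) + l = - 31 \cdot 2 \left(2 - 4\right) + 22 = - 31 \cdot 2 \left(-2\right) + 22 = \left(-31\right) \left(-4\right) + 22 = 124 + 22 = 146$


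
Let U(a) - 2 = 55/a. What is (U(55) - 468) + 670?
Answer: 205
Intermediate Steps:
U(a) = 2 + 55/a
(U(55) - 468) + 670 = ((2 + 55/55) - 468) + 670 = ((2 + 55*(1/55)) - 468) + 670 = ((2 + 1) - 468) + 670 = (3 - 468) + 670 = -465 + 670 = 205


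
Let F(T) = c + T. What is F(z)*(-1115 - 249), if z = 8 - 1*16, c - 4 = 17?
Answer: -17732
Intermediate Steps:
c = 21 (c = 4 + 17 = 21)
z = -8 (z = 8 - 16 = -8)
F(T) = 21 + T
F(z)*(-1115 - 249) = (21 - 8)*(-1115 - 249) = 13*(-1364) = -17732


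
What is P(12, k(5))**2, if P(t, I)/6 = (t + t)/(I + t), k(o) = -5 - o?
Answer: 5184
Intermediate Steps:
P(t, I) = 12*t/(I + t) (P(t, I) = 6*((t + t)/(I + t)) = 6*((2*t)/(I + t)) = 6*(2*t/(I + t)) = 12*t/(I + t))
P(12, k(5))**2 = (12*12/((-5 - 1*5) + 12))**2 = (12*12/((-5 - 5) + 12))**2 = (12*12/(-10 + 12))**2 = (12*12/2)**2 = (12*12*(1/2))**2 = 72**2 = 5184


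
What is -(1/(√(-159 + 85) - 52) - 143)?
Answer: 198653/1389 + I*√74/2778 ≈ 143.02 + 0.0030966*I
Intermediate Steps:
-(1/(√(-159 + 85) - 52) - 143) = -(1/(√(-74) - 52) - 143) = -(1/(I*√74 - 52) - 143) = -(1/(-52 + I*√74) - 143) = -(-143 + 1/(-52 + I*√74)) = 143 - 1/(-52 + I*√74)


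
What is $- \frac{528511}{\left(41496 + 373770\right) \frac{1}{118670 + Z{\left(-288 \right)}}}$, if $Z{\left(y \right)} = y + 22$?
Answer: $- \frac{10429636074}{69211} \approx -1.5069 \cdot 10^{5}$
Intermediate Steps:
$Z{\left(y \right)} = 22 + y$
$- \frac{528511}{\left(41496 + 373770\right) \frac{1}{118670 + Z{\left(-288 \right)}}} = - \frac{528511}{\left(41496 + 373770\right) \frac{1}{118670 + \left(22 - 288\right)}} = - \frac{528511}{415266 \frac{1}{118670 - 266}} = - \frac{528511}{415266 \cdot \frac{1}{118404}} = - \frac{528511}{\frac{69211}{19734}} = \left(-528511\right) \frac{19734}{69211} = - \frac{10429636074}{69211}$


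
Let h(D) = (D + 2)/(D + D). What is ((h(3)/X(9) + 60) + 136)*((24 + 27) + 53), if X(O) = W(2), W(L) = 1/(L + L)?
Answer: 62192/3 ≈ 20731.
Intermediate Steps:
W(L) = 1/(2*L)
X(O) = 1/4 (X(O) = (1/2)/2 = (1/2)*(1/2) = 1/4)
h(D) = (2 + D)/(2*D) (h(D) = (2 + D)/((2*D)) = (2 + D)*(1/(2*D)) = (2 + D)/(2*D))
((h(3)/X(9) + 60) + 136)*((24 + 27) + 53) = ((((1/2)*(2 + 3)/3)/(1/4) + 60) + 136)*((24 + 27) + 53) = ((((1/2)*(1/3)*5)*4 + 60) + 136)*(51 + 53) = (((5/6)*4 + 60) + 136)*104 = ((10/3 + 60) + 136)*104 = (190/3 + 136)*104 = (598/3)*104 = 62192/3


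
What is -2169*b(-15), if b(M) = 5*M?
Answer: 162675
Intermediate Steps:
-2169*b(-15) = -10845*(-15) = -2169*(-75) = 162675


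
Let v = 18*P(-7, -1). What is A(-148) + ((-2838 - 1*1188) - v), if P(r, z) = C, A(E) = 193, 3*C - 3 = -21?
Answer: -3725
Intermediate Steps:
C = -6 (C = 1 + (1/3)*(-21) = 1 - 7 = -6)
P(r, z) = -6
v = -108 (v = 18*(-6) = -108)
A(-148) + ((-2838 - 1*1188) - v) = 193 + ((-2838 - 1*1188) - 1*(-108)) = 193 + ((-2838 - 1188) + 108) = 193 + (-4026 + 108) = 193 - 3918 = -3725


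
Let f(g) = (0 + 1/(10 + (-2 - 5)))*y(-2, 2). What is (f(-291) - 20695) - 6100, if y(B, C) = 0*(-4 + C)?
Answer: -26795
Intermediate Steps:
y(B, C) = 0
f(g) = 0 (f(g) = (0 + 1/(10 + (-2 - 5)))*0 = (0 + 1/(10 - 7))*0 = (0 + 1/3)*0 = (0 + ⅓)*0 = (⅓)*0 = 0)
(f(-291) - 20695) - 6100 = (0 - 20695) - 6100 = -20695 - 6100 = -26795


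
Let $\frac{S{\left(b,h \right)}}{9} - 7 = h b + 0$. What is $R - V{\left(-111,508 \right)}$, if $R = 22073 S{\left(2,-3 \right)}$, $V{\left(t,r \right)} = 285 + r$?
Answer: $197864$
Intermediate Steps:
$S{\left(b,h \right)} = 63 + 9 b h$ ($S{\left(b,h \right)} = 63 + 9 \left(h b + 0\right) = 63 + 9 \left(b h + 0\right) = 63 + 9 b h$)
$R = 198657$ ($R = 22073 \left(63 + 9 \cdot 2 \left(-3\right)\right) = 22073 \left(63 - 54\right) = 22073 \cdot 9 = 198657$)
$R - V{\left(-111,508 \right)} = 198657 - \left(285 + 508\right) = 198657 - 793 = 197864$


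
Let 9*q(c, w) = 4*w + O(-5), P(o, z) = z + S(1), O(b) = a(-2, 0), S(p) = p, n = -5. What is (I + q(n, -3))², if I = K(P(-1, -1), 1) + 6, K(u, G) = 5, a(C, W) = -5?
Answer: 6724/81 ≈ 83.012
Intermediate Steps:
O(b) = -5
P(o, z) = 1 + z (P(o, z) = z + 1 = 1 + z)
I = 11 (I = 5 + 6 = 11)
q(c, w) = -5/9 + 4*w/9 (q(c, w) = (4*w - 5)/9 = (-5 + 4*w)/9 = -5/9 + 4*w/9)
(I + q(n, -3))² = (11 + (-5/9 + (4/9)*(-3)))² = (11 + (-5/9 - 4/3))² = (11 - 17/9)² = (82/9)² = 6724/81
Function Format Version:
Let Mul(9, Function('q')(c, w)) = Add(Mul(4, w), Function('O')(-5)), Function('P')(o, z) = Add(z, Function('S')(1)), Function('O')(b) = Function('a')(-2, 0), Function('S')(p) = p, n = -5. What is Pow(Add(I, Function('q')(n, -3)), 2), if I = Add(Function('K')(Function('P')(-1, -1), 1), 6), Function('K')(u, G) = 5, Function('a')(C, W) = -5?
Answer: Rational(6724, 81) ≈ 83.012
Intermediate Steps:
Function('O')(b) = -5
Function('P')(o, z) = Add(1, z) (Function('P')(o, z) = Add(z, 1) = Add(1, z))
I = 11 (I = Add(5, 6) = 11)
Function('q')(c, w) = Add(Rational(-5, 9), Mul(Rational(4, 9), w)) (Function('q')(c, w) = Mul(Rational(1, 9), Add(Mul(4, w), -5)) = Mul(Rational(1, 9), Add(-5, Mul(4, w))) = Add(Rational(-5, 9), Mul(Rational(4, 9), w)))
Pow(Add(I, Function('q')(n, -3)), 2) = Pow(Add(11, Add(Rational(-5, 9), Mul(Rational(4, 9), -3))), 2) = Pow(Add(11, Add(Rational(-5, 9), Rational(-4, 3))), 2) = Pow(Add(11, Rational(-17, 9)), 2) = Pow(Rational(82, 9), 2) = Rational(6724, 81)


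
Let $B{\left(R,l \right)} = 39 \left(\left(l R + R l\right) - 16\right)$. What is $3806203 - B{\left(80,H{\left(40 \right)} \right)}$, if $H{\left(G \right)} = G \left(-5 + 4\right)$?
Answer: $4056427$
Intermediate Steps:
$H{\left(G \right)} = - G$ ($H{\left(G \right)} = G \left(-1\right) = - G$)
$B{\left(R,l \right)} = -624 + 78 R l$ ($B{\left(R,l \right)} = 39 \left(\left(R l + R l\right) - 16\right) = 39 \left(2 R l - 16\right) = 39 \left(-16 + 2 R l\right) = -624 + 78 R l$)
$3806203 - B{\left(80,H{\left(40 \right)} \right)} = 3806203 - \left(-624 + 78 \cdot 80 \left(\left(-1\right) 40\right)\right) = 3806203 - \left(-624 + 78 \cdot 80 \left(-40\right)\right) = 3806203 - \left(-624 - 249600\right) = 3806203 - -250224 = 3806203 + 250224 = 4056427$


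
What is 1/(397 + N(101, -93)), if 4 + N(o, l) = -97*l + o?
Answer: 1/9515 ≈ 0.00010510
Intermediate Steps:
N(o, l) = -4 + o - 97*l (N(o, l) = -4 + (-97*l + o) = -4 + (o - 97*l) = -4 + o - 97*l)
1/(397 + N(101, -93)) = 1/(397 + (-4 + 101 - 97*(-93))) = 1/(397 + (-4 + 101 + 9021)) = 1/(397 + 9118) = 1/9515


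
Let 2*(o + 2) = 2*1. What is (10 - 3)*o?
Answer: -7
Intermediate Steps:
o = -1 (o = -2 + (2*1)/2 = -2 + (½)*2 = -2 + 1 = -1)
(10 - 3)*o = (10 - 3)*(-1) = 7*(-1) = -7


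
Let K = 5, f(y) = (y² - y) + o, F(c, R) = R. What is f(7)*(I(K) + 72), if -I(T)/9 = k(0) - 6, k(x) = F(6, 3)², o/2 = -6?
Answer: 1350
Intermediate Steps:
o = -12 (o = 2*(-6) = -12)
f(y) = -12 + y² - y (f(y) = (y² - y) - 12 = -12 + y² - y)
k(x) = 9 (k(x) = 3² = 9)
I(T) = -27 (I(T) = -9*(9 - 6) = -9*3 = -27)
f(7)*(I(K) + 72) = (-12 + 7² - 1*7)*(-27 + 72) = (-12 + 49 - 7)*45 = 30*45 = 1350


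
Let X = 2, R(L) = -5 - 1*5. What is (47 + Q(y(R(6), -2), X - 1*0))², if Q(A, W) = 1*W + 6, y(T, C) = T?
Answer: 3025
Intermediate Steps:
R(L) = -10 (R(L) = -5 - 5 = -10)
Q(A, W) = 6 + W (Q(A, W) = W + 6 = 6 + W)
(47 + Q(y(R(6), -2), X - 1*0))² = (47 + (6 + (2 - 1*0)))² = (47 + (6 + (2 + 0)))² = (47 + (6 + 2))² = (47 + 8)² = 55² = 3025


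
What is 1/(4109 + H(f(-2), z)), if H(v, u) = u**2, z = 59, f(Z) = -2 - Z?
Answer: 1/7590 ≈ 0.00013175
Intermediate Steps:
1/(4109 + H(f(-2), z)) = 1/(4109 + 59**2) = 1/(4109 + 3481) = 1/7590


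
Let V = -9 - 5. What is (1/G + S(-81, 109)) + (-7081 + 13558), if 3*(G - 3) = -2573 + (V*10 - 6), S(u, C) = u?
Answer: 17333157/2710 ≈ 6396.0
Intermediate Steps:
V = -14
G = -2710/3 (G = 3 + (-2573 + (-14*10 - 6))/3 = 3 + (-2573 + (-140 - 6))/3 = 3 + (-2573 - 146)/3 = 3 + (⅓)*(-2719) = 3 - 2719/3 = -2710/3 ≈ -903.33)
(1/G + S(-81, 109)) + (-7081 + 13558) = (1/(-2710/3) - 81) + (-7081 + 13558) = (-3/2710 - 81) + 6477 = -219513/2710 + 6477 = 17333157/2710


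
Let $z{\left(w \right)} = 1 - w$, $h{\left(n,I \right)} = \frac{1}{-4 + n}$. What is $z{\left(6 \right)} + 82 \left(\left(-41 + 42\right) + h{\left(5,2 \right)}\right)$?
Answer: $159$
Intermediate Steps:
$z{\left(6 \right)} + 82 \left(\left(-41 + 42\right) + h{\left(5,2 \right)}\right) = \left(1 - 6\right) + 82 \left(\left(-41 + 42\right) + \frac{1}{-4 + 5}\right) = \left(1 - 6\right) + 82 \left(1 + 1^{-1}\right) = -5 + 82 \left(1 + 1\right) = -5 + 82 \cdot 2 = -5 + 164 = 159$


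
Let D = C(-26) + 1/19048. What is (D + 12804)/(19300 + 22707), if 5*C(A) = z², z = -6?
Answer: 1220138693/4000746680 ≈ 0.30498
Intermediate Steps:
C(A) = 36/5 (C(A) = (⅕)*(-6)² = (⅕)*36 = 36/5)
D = 685733/95240 (D = 36/5 + 1/19048 = 685733/95240 ≈ 7.2001)
(D + 12804)/(19300 + 22707) = (685733/95240 + 12804)/(19300 + 22707) = (1220138693/95240)/42007 = (1220138693/95240)*(1/42007) = 1220138693/4000746680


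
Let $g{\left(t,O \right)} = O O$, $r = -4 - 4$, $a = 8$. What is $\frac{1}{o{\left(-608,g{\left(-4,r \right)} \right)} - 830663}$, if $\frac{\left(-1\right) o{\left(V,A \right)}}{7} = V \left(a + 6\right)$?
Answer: $- \frac{1}{771079} \approx -1.2969 \cdot 10^{-6}$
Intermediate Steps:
$r = -8$ ($r = -4 - 4 = -8$)
$g{\left(t,O \right)} = O^{2}$
$o{\left(V,A \right)} = - 98 V$ ($o{\left(V,A \right)} = - 7 V \left(8 + 6\right) = - 7 V 14 = - 7 \cdot 14 V = - 98 V$)
$\frac{1}{o{\left(-608,g{\left(-4,r \right)} \right)} - 830663} = \frac{1}{\left(-98\right) \left(-608\right) - 830663} = \frac{1}{59584 - 830663} = \frac{1}{-771079} = - \frac{1}{771079}$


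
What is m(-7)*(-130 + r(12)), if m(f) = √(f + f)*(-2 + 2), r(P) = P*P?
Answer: 0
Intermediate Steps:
r(P) = P²
m(f) = 0 (m(f) = √(2*f)*0 = (√2*√f)*0 = 0)
m(-7)*(-130 + r(12)) = 0*(-130 + 12²) = 0*(-130 + 144) = 0*14 = 0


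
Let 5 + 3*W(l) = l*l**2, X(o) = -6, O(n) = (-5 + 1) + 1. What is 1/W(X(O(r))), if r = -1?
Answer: -3/221 ≈ -0.013575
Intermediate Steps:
O(n) = -3 (O(n) = -4 + 1 = -3)
W(l) = -5/3 + l**3/3 (W(l) = -5/3 + (l*l**2)/3 = -5/3 + l**3/3)
1/W(X(O(r))) = 1/(-5/3 + (1/3)*(-6)**3) = 1/(-5/3 + (1/3)*(-216)) = 1/(-5/3 - 72) = 1/(-221/3) = -3/221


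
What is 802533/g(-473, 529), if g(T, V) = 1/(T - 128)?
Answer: -482322333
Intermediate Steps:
g(T, V) = 1/(-128 + T)
802533/g(-473, 529) = 802533/(1/(-128 - 473)) = 802533/(1/(-601)) = 802533/(-1/601) = 802533*(-601) = -482322333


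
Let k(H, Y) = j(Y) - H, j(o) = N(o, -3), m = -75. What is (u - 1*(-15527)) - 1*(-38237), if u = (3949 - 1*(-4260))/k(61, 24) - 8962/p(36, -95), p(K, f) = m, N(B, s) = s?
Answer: 258025093/4800 ≈ 53755.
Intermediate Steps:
j(o) = -3
p(K, f) = -75
k(H, Y) = -3 - H
u = -42107/4800 (u = (3949 - 1*(-4260))/(-3 - 1*61) - 8962/(-75) = (3949 + 4260)/(-3 - 61) - 8962*(-1/75) = 8209/(-64) + 8962/75 = 8209*(-1/64) + 8962/75 = -8209/64 + 8962/75 = -42107/4800 ≈ -8.7723)
(u - 1*(-15527)) - 1*(-38237) = (-42107/4800 - 1*(-15527)) - 1*(-38237) = (-42107/4800 + 15527) + 38237 = 74487493/4800 + 38237 = 258025093/4800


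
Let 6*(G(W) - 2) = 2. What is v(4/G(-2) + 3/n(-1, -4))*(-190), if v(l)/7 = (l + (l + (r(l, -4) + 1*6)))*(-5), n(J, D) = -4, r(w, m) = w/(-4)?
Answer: 408975/8 ≈ 51122.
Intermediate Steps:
r(w, m) = -w/4 (r(w, m) = w*(-1/4) = -w/4)
G(W) = 7/3 (G(W) = 2 + (1/6)*2 = 2 + 1/3 = 7/3)
v(l) = -210 - 245*l/4 (v(l) = 7*((l + (l + (-l/4 + 1*6)))*(-5)) = 7*((l + (l + (-l/4 + 6)))*(-5)) = 7*((l + (l + (6 - l/4)))*(-5)) = 7*((l + (6 + 3*l/4))*(-5)) = 7*((6 + 7*l/4)*(-5)) = 7*(-30 - 35*l/4) = -210 - 245*l/4)
v(4/G(-2) + 3/n(-1, -4))*(-190) = (-210 - 245*(4/(7/3) + 3/(-4))/4)*(-190) = (-210 - 245*(4*(3/7) + 3*(-1/4))/4)*(-190) = (-210 - 245*(12/7 - 3/4)/4)*(-190) = (-210 - 245/4*27/28)*(-190) = (-210 - 945/16)*(-190) = -4305/16*(-190) = 408975/8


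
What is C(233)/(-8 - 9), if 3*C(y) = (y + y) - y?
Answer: -233/51 ≈ -4.5686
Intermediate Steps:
C(y) = y/3 (C(y) = ((y + y) - y)/3 = (2*y - y)/3 = y/3)
C(233)/(-8 - 9) = ((⅓)*233)/(-8 - 9) = (233/3)/(-17) = (233/3)*(-1/17) = -233/51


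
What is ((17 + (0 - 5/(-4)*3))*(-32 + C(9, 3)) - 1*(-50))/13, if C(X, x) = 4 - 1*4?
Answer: -614/13 ≈ -47.231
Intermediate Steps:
C(X, x) = 0 (C(X, x) = 4 - 4 = 0)
((17 + (0 - 5/(-4)*3))*(-32 + C(9, 3)) - 1*(-50))/13 = ((17 + (0 - 5/(-4)*3))*(-32 + 0) - 1*(-50))/13 = ((17 + (0 - 5*(-¼)*3))*(-32) + 50)*(1/13) = ((17 + (0 + (5/4)*3))*(-32) + 50)*(1/13) = ((17 + (0 + 15/4))*(-32) + 50)*(1/13) = ((17 + 15/4)*(-32) + 50)*(1/13) = ((83/4)*(-32) + 50)*(1/13) = (-664 + 50)*(1/13) = -614*1/13 = -614/13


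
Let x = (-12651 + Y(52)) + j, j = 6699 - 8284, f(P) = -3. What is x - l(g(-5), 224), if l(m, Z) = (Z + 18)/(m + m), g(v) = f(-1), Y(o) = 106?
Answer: -42269/3 ≈ -14090.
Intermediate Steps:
g(v) = -3
l(m, Z) = (18 + Z)/(2*m) (l(m, Z) = (18 + Z)/((2*m)) = (18 + Z)*(1/(2*m)) = (18 + Z)/(2*m))
j = -1585
x = -14130 (x = (-12651 + 106) - 1585 = -12545 - 1585 = -14130)
x - l(g(-5), 224) = -14130 - (18 + 224)/(2*(-3)) = -14130 - (-1)*242/(2*3) = -14130 - 1*(-121/3) = -14130 + 121/3 = -42269/3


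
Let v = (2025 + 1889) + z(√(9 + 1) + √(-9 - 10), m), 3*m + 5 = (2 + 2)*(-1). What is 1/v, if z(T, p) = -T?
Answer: -1/(-3914 + √10 + I*√19) ≈ 0.0002557 + 2.8499e-7*I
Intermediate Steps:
m = -3 (m = -5/3 + ((2 + 2)*(-1))/3 = -5/3 + (4*(-1))/3 = -5/3 + (⅓)*(-4) = -5/3 - 4/3 = -3)
v = 3914 - √10 - I*√19 (v = (2025 + 1889) - (√(9 + 1) + √(-9 - 10)) = 3914 - (√10 + √(-19)) = 3914 - (√10 + I*√19) = 3914 + (-√10 - I*√19) = 3914 - √10 - I*√19 ≈ 3910.8 - 4.3589*I)
1/v = 1/(3914 - √10 - I*√19)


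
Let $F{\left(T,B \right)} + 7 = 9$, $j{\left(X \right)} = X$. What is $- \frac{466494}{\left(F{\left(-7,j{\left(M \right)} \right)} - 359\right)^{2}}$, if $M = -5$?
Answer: $- \frac{22214}{6069} \approx -3.6602$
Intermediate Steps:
$F{\left(T,B \right)} = 2$ ($F{\left(T,B \right)} = -7 + 9 = 2$)
$- \frac{466494}{\left(F{\left(-7,j{\left(M \right)} \right)} - 359\right)^{2}} = - \frac{466494}{\left(2 - 359\right)^{2}} = - \frac{466494}{\left(-357\right)^{2}} = - \frac{466494}{127449} = \left(-466494\right) \frac{1}{127449} = - \frac{22214}{6069}$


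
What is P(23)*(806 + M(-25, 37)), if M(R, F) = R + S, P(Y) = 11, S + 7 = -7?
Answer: 8437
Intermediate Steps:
S = -14 (S = -7 - 7 = -14)
M(R, F) = -14 + R (M(R, F) = R - 14 = -14 + R)
P(23)*(806 + M(-25, 37)) = 11*(806 + (-14 - 25)) = 11*(806 - 39) = 11*767 = 8437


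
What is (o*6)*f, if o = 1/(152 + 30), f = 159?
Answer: 477/91 ≈ 5.2418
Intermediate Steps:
o = 1/182 ≈ 0.0054945
(o*6)*f = ((1/182)*6)*159 = (3/91)*159 = 477/91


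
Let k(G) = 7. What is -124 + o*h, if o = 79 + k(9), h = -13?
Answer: -1242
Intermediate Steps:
o = 86 (o = 79 + 7 = 86)
-124 + o*h = -124 + 86*(-13) = -124 - 1118 = -1242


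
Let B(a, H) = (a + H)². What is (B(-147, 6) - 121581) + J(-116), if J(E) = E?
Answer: -101816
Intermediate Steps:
B(a, H) = (H + a)²
(B(-147, 6) - 121581) + J(-116) = ((6 - 147)² - 121581) - 116 = ((-141)² - 121581) - 116 = (19881 - 121581) - 116 = -101700 - 116 = -101816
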